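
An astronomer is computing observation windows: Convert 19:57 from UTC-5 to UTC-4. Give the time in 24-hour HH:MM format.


Local time: 19:57 at UTC-5 (offset -5h)
Target zone: UTC-4 (offset -4h)
Difference: -4 - (-5) = 1 hours
Calculation: 19 + (1) = 20
Result: 20:57

20:57


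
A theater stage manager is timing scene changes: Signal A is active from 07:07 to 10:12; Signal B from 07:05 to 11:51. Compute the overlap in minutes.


Interval A: [427, 612] minutes from midnight
Interval B: [425, 711] minutes from midnight
Overlap start = max(427, 425) = 427
Overlap end = min(612, 711) = 612
Overlap = 612 - 427 = 185 minutes

185


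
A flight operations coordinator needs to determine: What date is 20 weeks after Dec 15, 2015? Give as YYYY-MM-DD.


Start: 2015-12-15
Weeks to add: 20
Convert to days: 20 x 7 = 140 days
Add 140 days to 2015-12-15
Result: 2016-05-03

2016-05-03


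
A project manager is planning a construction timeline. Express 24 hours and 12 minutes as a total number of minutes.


Hours: 24
Extra minutes: 12
Minutes per hour: 60
Hours to minutes: 24 x 60 = 1440
Total: 1440 + 12 = 1452

1452


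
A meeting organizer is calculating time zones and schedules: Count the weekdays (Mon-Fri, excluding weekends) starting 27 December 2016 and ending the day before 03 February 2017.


Start: 2016-12-27 (Tuesday)
End (exclusive): 2017-02-03 (Friday)
Total calendar days: 38
Full weeks: 38 // 7 = 5 -> 25 weekdays
Remaining 3 days starting on Tuesday:
  Tue(w), Wed(w), Thu(w) -> 3 weekdays
Total business days: 25 + 3 = 28

28


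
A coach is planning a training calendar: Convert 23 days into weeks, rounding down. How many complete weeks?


Total days: 23
Days per week: 7
Division: 23 / 7 = 3 remainder 2
Complete weeks: 3
Remaining days: 2

3


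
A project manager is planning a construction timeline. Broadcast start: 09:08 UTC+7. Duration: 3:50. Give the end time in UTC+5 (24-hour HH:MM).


Start: 09:08 in UTC+7
Step 1 - add duration:
  minutes: 8 + 50 = 58
  hours: 9 + 3 + 0 = 12
  end in UTC+7: 12:58
Step 2 - convert UTC+7 -> UTC+5:
  offset difference: 5 - (7) = -2 hours
  12 + (-2) = 10 -> mod 24 = 10
Result: 10:58 in UTC+5

10:58


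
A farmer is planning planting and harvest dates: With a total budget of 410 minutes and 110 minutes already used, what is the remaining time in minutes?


Total budget: 410 minutes
Time used: 110 minutes
Remaining: 410 - 110 = 300 minutes
Percent used: 26.8%
Percent remaining: 73.2%

300


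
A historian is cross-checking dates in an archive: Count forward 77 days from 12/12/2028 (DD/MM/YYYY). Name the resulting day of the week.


Start: 2028-12-12 (Tuesday)
Step 1 - find target date: add 77 days
  2028-12-12 + 77 days = 2029-02-27
Step 2 - day of week:
  77 mod 7 = 0
  Tuesday + 0 days -> Tuesday
Result: Tuesday (2029-02-27)

Tuesday


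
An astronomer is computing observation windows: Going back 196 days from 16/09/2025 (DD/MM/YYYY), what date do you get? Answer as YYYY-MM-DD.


Start: 2025-09-16
Subtracting 196 days
Days already passed in September: 16
After going back through September: 180 more days to subtract
August 2025: 31 days, 149 remaining
July 2025: 31 days, 118 remaining
June 2025: 30 days, 88 remaining
May 2025: 31 days, 57 remaining
Result: 2025-03-04

2025-03-04


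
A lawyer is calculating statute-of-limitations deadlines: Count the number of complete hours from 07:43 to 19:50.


Start: 07:43
End: 19:50
Hour difference: 19 - 7 = 12 hours
Minute difference: 50 - 43 = 7 minutes
Total minutes: 727
Complete hours: 727 / 60 = 12 (remainder 7)

12


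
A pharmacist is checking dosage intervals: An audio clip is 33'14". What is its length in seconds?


Minutes: 33
Seconds: 14
Convert minutes to seconds: 33 x 60 = 1980
Add remaining seconds: 1980 + 14 = 1994

1994


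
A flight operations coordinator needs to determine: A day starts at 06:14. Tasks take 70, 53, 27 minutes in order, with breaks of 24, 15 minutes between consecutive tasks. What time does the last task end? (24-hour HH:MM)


Start: 06:14 = 374 min from midnight
  after task 1 (70 min): 07:24
  after break (24 min): 07:48
  after task 2 (53 min): 08:41
  after break (15 min): 08:56
  after task 3 (27 min): 09:23
Total elapsed: 189 minutes
End time: 09:23

09:23


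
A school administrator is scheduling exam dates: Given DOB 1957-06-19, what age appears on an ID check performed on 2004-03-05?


Birth: 1957-06-19
Reference: 2004-03-05
Year difference: 2004 - 1957 = 47
Has birthday (06-19) occurred by 03-05? No
Birthday not yet reached this year -> subtract 1
Age in full years: 46

46


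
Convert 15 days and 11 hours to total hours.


Days: 15
Extra hours: 11
Hours per day: 24
Days to hours: 15 x 24 = 360
Total: 360 + 11 = 371

371


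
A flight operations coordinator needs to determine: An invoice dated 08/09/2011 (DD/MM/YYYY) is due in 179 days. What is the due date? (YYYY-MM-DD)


Start: 2011-09-08
Adding 179 days
Days remaining in September: 22
After September: 157 days still to add
October 2011: 31 days, 126 remaining
November 2011: 30 days, 96 remaining
December 2011: 31 days, 65 remaining
January 2012: 31 days, 34 remaining
Result: 2012-03-05

2012-03-05


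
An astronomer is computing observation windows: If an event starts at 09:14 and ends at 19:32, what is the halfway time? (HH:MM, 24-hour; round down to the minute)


Start time: 09:14 = 554 minutes from midnight
End time: 19:32 = 1172 minutes from midnight
Sum: 554 + 1172 = 1726
Midpoint: 1726 / 2 = 863 minutes
Convert: 863 / 60 = 14 hours, 23 minutes
Result: 14:23

14:23


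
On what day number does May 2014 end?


Month: May
Year: 2014
May is a 31-day month
Total: 31 days

31


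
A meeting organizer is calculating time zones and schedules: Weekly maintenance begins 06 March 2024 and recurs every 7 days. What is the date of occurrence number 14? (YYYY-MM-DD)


First occurrence: 2024-03-06 (occurrence 1)
Each occurrence is 7 days after the previous.
Occurrence 14 is 13 weeks after the first.
13 weeks = 91 days
2024-03-06 + 91 days = 2024-06-05

2024-06-05


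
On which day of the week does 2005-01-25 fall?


Date: 2005-01-25
January 1, 2005 is a Saturday
Day of year: 25
Offset from Jan 1: 24 days
24 mod 7 = 3
Result: Tuesday

Tuesday


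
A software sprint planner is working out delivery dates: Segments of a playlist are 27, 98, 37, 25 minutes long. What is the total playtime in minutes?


Durations: 27, 98, 37, 25
Running sum: 27
+ 98 = 125
+ 37 = 162
+ 25 = 187
Total duration: 187 minutes
That is 3 hours and 7 minutes

187


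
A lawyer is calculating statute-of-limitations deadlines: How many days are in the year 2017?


Year: 2017
Check leap year rules:
Divisible by 4? No
2017 is not a leap year
Days: 365

365


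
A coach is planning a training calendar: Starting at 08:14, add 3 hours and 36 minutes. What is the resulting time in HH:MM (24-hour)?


Start time: 08:14
Adding: 3 hours 36 minutes
Minutes: 14 + 36 = 50
Hours: 8 + 3 + 0 = 11
Result: 11:50

11:50


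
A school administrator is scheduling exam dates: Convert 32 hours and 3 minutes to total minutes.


Hours: 32
Minutes: 3
Convert hours to minutes: 32 x 60 = 1920
Add remaining minutes: 1920 + 3 = 1923

1923


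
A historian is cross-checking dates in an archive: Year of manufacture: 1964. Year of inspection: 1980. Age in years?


Birth year: 1964
Current year: 1980
Age = current year - birth year
Age = 1980 - 1964 = 16

16


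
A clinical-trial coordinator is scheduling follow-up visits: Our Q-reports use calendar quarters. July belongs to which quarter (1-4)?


Month: July (month 7)
Q1: January-March (months 1-3)
Q2: April-June (months 4-6)
Q3: July-September (months 7-9)
Q4: October-December (months 10-12)
Month 7 falls in Q3

3


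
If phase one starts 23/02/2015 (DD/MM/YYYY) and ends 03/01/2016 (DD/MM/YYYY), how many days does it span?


Start date: 2015-02-23
End date: 2016-01-03
Feb 2015: +6 days
Mar 2015: +31 days
Apr 2015: +30 days
... (9 more months)
Total: 314 days

314


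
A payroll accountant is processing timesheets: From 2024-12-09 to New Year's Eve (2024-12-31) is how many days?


Start: December 09, 2024
End: December 31, 2024
Days left in December: 22
Total: 22 days

22


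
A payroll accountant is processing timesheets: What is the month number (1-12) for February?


Calendar month order:
1. January
2. February <--
3. March
February is month number 2

2


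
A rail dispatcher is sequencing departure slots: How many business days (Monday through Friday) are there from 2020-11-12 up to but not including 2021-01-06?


Start: 2020-11-12 (Thursday)
End (exclusive): 2021-01-06 (Wednesday)
Total calendar days: 55
Full weeks: 55 // 7 = 7 -> 35 weekdays
Remaining 6 days starting on Thursday:
  Thu(w), Fri(w), Sat(-), Sun(-), Mon(w), Tue(w) -> 4 weekdays
Total business days: 35 + 4 = 39

39


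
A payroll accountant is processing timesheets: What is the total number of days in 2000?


Year: 2000
Check leap year rules:
Divisible by 4? Yes
Divisible by 100? Yes
Divisible by 400? Yes
2000 is a leap year
Days: 366

366


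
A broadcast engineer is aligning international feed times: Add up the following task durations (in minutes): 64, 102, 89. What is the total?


Durations: 64, 102, 89
Running sum: 64
+ 102 = 166
+ 89 = 255
Total duration: 255 minutes
That is 4 hours and 15 minutes

255


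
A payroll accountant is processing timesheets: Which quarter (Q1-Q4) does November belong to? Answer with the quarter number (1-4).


Month: November (month 11)
Q1: January-March (months 1-3)
Q2: April-June (months 4-6)
Q3: July-September (months 7-9)
Q4: October-December (months 10-12)
Month 11 falls in Q4

4


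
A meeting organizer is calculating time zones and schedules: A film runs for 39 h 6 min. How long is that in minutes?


Hours: 39
Minutes: 6
Convert hours to minutes: 39 x 60 = 2340
Add remaining minutes: 2340 + 6 = 2346

2346


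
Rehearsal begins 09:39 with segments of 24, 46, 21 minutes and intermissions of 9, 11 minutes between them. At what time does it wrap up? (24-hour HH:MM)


Start: 09:39 = 579 min from midnight
  after task 1 (24 min): 10:03
  after break (9 min): 10:12
  after task 2 (46 min): 10:58
  after break (11 min): 11:09
  after task 3 (21 min): 11:30
Total elapsed: 111 minutes
End time: 11:30

11:30


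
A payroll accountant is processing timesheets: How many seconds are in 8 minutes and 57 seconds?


Minutes: 8
Extra seconds: 57
Seconds per minute: 60
Minutes to seconds: 8 x 60 = 480
Total: 480 + 57 = 537

537


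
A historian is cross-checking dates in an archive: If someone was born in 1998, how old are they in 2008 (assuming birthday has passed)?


Birth year: 1998
Current year: 2008
Age = current year - birth year
Age = 2008 - 1998 = 10

10


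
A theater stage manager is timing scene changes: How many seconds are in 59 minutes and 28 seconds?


Minutes: 59
Seconds: 28
Convert minutes to seconds: 59 x 60 = 3540
Add remaining seconds: 3540 + 28 = 3568

3568


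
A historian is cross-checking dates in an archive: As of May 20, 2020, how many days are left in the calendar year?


Start: May 20, 2020
End: December 31, 2020
Days left in May: 11
June: 30
July: 31
August: 31
September: 30
... plus remaining months
Sum of remaining months: 214
Total: 11 + 214 = 225

225


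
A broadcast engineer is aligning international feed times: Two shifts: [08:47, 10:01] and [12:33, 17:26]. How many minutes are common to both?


Interval A: [527, 601] minutes from midnight
Interval B: [753, 1046] minutes from midnight
Overlap start = max(527, 753) = 753
Overlap end = min(601, 1046) = 601
End <= start, so the intervals do not overlap: 0 minutes

0


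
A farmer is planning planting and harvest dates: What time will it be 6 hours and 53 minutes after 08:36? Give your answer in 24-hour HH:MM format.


Start time: 08:36
Adding: 6 hours 53 minutes
Minutes: 36 + 53 = 89
Minute overflow: 89 >= 60, so carry 1 hour, minutes = 29
Hours: 8 + 6 + 1 = 15
Result: 15:29

15:29


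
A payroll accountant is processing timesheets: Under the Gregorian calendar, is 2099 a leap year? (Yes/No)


Year: 2099
Divisible by 4? 2099 / 4 = 524.75 -> No
Not divisible by 4, so NOT a leap year

No


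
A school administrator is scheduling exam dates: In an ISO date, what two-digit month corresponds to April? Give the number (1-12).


Calendar month order:
3. March
4. April <--
5. May
April is month number 4

4


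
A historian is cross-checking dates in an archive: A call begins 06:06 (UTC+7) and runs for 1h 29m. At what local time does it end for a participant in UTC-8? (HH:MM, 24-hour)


Start: 06:06 in UTC+7
Step 1 - add duration:
  minutes: 6 + 29 = 35
  hours: 6 + 1 + 0 = 7
  end in UTC+7: 07:35
Step 2 - convert UTC+7 -> UTC-8:
  offset difference: -8 - (7) = -15 hours
  7 + (-15) = -8 -> mod 24 = 16
Result: 16:35 in UTC-8

16:35


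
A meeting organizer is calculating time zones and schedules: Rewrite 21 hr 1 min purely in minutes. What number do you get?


Hours: 21
Extra minutes: 1
Minutes per hour: 60
Hours to minutes: 21 x 60 = 1260
Total: 1260 + 1 = 1261

1261


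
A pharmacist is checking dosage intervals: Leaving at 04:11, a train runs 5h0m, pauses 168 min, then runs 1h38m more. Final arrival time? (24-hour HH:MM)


Depart: 04:11
Leg 1: +300 min -> 09:11
Layover: +168 min -> 11:59
Leg 2: +98 min -> 13:37
Total travel: 566 minutes = 9h 26m
Arrival: 13:37

13:37


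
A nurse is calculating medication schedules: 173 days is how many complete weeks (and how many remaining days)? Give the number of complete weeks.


Total days: 173
Days per week: 7
Division: 173 / 7 = 24 remainder 5
Complete weeks: 24
Remaining days: 5

24


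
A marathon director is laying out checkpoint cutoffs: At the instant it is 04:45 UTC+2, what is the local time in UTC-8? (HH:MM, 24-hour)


Local time: 04:45 at UTC+2 (offset 2h)
Target zone: UTC-8 (offset -8h)
Difference: -8 - (2) = -10 hours
Calculation: 4 + (-10) = -6
Wraparound: (-6) mod 24 = 18
Result: 18:45

18:45


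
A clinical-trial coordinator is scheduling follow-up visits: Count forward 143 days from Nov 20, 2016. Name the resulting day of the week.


Start: 2016-11-20 (Sunday)
Step 1 - find target date: add 143 days
  2016-11-20 + 143 days = 2017-04-12
Step 2 - day of week:
  143 mod 7 = 3
  Sunday + 3 days -> Wednesday
Result: Wednesday (2017-04-12)

Wednesday


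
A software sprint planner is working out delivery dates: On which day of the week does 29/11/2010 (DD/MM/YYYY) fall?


Date: 2010-11-29
January 1, 2010 is a Friday
Day of year: 333
Offset from Jan 1: 332 days
332 mod 7 = 3
Result: Monday

Monday


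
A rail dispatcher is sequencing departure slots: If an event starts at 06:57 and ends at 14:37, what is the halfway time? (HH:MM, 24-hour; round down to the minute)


Start time: 06:57 = 417 minutes from midnight
End time: 14:37 = 877 minutes from midnight
Sum: 417 + 877 = 1294
Midpoint: 1294 / 2 = 647 minutes
Convert: 647 / 60 = 10 hours, 47 minutes
Result: 10:47

10:47


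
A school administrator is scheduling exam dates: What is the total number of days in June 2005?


Month: June
Year: 2005
June is a 30-day month
Total: 30 days

30


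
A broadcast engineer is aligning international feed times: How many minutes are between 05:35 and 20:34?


Start time: 05:35 = 335 minutes from midnight
End time: 20:34 = 1234 minutes from midnight
Difference: 1234 - 335 = 899 minutes
That is 14 hours and 59 minutes

899


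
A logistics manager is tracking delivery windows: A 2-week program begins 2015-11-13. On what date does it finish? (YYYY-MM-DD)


Start: 2015-11-13
Weeks to add: 2
Convert to days: 2 x 7 = 14 days
Add 14 days to 2015-11-13
Result: 2015-11-27

2015-11-27


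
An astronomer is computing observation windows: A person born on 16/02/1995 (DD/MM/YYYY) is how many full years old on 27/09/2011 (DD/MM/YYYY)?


Birth: 1995-02-16
Reference: 2011-09-27
Year difference: 2011 - 1995 = 16
Has birthday (02-16) occurred by 09-27? Yes
Age in full years: 16

16


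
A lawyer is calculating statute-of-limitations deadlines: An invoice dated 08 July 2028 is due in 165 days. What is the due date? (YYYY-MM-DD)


Start: 2028-07-08
Adding 165 days
Days remaining in July: 23
After July: 142 days still to add
August 2028: 31 days, 111 remaining
September 2028: 30 days, 81 remaining
October 2028: 31 days, 50 remaining
November 2028: 30 days, 20 remaining
Result: 2028-12-20

2028-12-20


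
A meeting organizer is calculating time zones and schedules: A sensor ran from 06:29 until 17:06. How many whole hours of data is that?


Start: 06:29
End: 17:06
Hour difference: 17 - 6 = 11 hours
Minute difference: 6 - 29 = -23 minutes
Total minutes: 637
Complete hours: 637 / 60 = 10 (remainder 37)

10


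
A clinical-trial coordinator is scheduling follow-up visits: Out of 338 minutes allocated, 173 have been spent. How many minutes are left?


Total budget: 338 minutes
Time used: 173 minutes
Remaining: 338 - 173 = 165 minutes
Percent used: 51.2%
Percent remaining: 48.8%

165


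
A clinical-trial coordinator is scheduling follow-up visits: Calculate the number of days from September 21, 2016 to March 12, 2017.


Start date: 2016-09-21
End date: 2017-03-12
Sep 2016: +10 days
Oct 2016: +31 days
Nov 2016: +30 days
... (4 more months)
Total: 172 days

172


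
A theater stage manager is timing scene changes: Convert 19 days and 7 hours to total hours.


Days: 19
Extra hours: 7
Hours per day: 24
Days to hours: 19 x 24 = 456
Total: 456 + 7 = 463

463


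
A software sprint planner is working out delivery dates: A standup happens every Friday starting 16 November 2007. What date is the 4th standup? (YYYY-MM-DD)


First occurrence: 2007-11-16 (occurrence 1)
Each occurrence is 7 days after the previous.
Occurrence 4 is 3 weeks after the first.
3 weeks = 21 days
2007-11-16 + 21 days = 2007-12-07

2007-12-07


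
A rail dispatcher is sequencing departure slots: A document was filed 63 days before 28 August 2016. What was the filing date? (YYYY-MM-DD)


Start: 2016-08-28
Subtracting 63 days
Days already passed in August: 28
After going back through August: 35 more days to subtract
July 2016: 31 days, 4 remaining
June 2016 has 30 days, need 4
Result: 2016-06-26

2016-06-26


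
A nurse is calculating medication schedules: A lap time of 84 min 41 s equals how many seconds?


Minutes: 84
Seconds: 41
Convert minutes to seconds: 84 x 60 = 5040
Add remaining seconds: 5040 + 41 = 5081

5081


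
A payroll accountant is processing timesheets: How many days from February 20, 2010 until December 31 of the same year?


Start: February 20, 2010
End: December 31, 2010
Days left in February: 8
March: 31
April: 30
May: 31
June: 30
... plus remaining months
Sum of remaining months: 306
Total: 8 + 306 = 314

314


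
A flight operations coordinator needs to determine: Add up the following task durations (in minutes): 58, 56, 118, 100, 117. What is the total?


Durations: 58, 56, 118, 100, 117
Running sum: 58
+ 56 = 114
+ 118 = 232
+ 100 = 332
+ 117 = 449
Total duration: 449 minutes
That is 7 hours and 29 minutes

449


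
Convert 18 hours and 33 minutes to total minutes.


Hours: 18
Minutes: 33
Convert hours to minutes: 18 x 60 = 1080
Add remaining minutes: 1080 + 33 = 1113

1113


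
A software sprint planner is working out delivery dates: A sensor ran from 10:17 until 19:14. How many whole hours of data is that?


Start: 10:17
End: 19:14
Hour difference: 19 - 10 = 9 hours
Minute difference: 14 - 17 = -3 minutes
Total minutes: 537
Complete hours: 537 / 60 = 8 (remainder 57)

8


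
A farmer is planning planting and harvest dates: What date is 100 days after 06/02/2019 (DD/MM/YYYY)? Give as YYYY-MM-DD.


Start: 2019-02-06
Adding 100 days
Days remaining in February: 22
After February: 78 days still to add
March 2019: 31 days, 47 remaining
April 2019: 30 days, 17 remaining
May 2019 has 31 days, need 17
Result: 2019-05-17

2019-05-17


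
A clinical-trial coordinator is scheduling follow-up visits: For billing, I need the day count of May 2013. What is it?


Month: May
Year: 2013
May is a 31-day month
Total: 31 days

31


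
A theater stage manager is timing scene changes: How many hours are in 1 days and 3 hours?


Days: 1
Extra hours: 3
Hours per day: 24
Days to hours: 1 x 24 = 24
Total: 24 + 3 = 27

27


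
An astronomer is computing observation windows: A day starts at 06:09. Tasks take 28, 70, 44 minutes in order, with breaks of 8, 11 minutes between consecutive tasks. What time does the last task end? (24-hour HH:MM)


Start: 06:09 = 369 min from midnight
  after task 1 (28 min): 06:37
  after break (8 min): 06:45
  after task 2 (70 min): 07:55
  after break (11 min): 08:06
  after task 3 (44 min): 08:50
Total elapsed: 161 minutes
End time: 08:50

08:50


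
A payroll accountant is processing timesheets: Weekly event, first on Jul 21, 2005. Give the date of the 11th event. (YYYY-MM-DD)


First occurrence: 2005-07-21 (occurrence 1)
Each occurrence is 7 days after the previous.
Occurrence 11 is 10 weeks after the first.
10 weeks = 70 days
2005-07-21 + 70 days = 2005-09-29

2005-09-29


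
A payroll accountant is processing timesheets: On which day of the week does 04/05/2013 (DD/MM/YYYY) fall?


Date: 2013-05-04
January 1, 2013 is a Tuesday
Day of year: 124
Offset from Jan 1: 123 days
123 mod 7 = 4
Result: Saturday

Saturday


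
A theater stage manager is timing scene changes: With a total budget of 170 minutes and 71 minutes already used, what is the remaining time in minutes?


Total budget: 170 minutes
Time used: 71 minutes
Remaining: 170 - 71 = 99 minutes
Percent used: 41.8%
Percent remaining: 58.2%

99


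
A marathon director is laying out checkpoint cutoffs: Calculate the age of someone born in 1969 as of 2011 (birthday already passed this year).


Birth year: 1969
Current year: 2011
Age = current year - birth year
Age = 2011 - 1969 = 42

42


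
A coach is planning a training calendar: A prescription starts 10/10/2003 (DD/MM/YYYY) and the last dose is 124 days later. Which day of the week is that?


Start: 2003-10-10 (Friday)
Step 1 - find target date: add 124 days
  2003-10-10 + 124 days = 2004-02-11
Step 2 - day of week:
  124 mod 7 = 5
  Friday + 5 days -> Wednesday
Result: Wednesday (2004-02-11)

Wednesday


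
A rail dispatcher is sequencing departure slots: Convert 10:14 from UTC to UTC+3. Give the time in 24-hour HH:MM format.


Local time: 10:14 at UTC (offset 0h)
Target zone: UTC+3 (offset 3h)
Difference: 3 - (0) = 3 hours
Calculation: 10 + (3) = 13
Result: 13:14

13:14


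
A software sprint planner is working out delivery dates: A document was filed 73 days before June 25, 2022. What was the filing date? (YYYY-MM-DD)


Start: 2022-06-25
Subtracting 73 days
Days already passed in June: 25
After going back through June: 48 more days to subtract
May 2022: 31 days, 17 remaining
April 2022 has 30 days, need 17
Result: 2022-04-13

2022-04-13


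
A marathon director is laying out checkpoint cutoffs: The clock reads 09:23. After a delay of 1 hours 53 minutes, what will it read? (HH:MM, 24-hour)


Start time: 09:23
Adding: 1 hours 53 minutes
Minutes: 23 + 53 = 76
Minute overflow: 76 >= 60, so carry 1 hour, minutes = 16
Hours: 9 + 1 + 1 = 11
Result: 11:16

11:16


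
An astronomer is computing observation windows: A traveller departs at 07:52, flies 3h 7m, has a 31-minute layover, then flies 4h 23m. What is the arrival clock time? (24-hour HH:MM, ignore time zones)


Depart: 07:52
Leg 1: +187 min -> 10:59
Layover: +31 min -> 11:30
Leg 2: +263 min -> 15:53
Total travel: 481 minutes = 8h 1m
Arrival: 15:53

15:53


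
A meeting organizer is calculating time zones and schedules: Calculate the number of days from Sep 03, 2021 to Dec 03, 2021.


Start date: 2021-09-03
End date: 2021-12-03
Sep 2021: +28 days
Oct 2021: +31 days
Nov 2021: +30 days
Dec 2021: +2 days
Total: 91 days

91


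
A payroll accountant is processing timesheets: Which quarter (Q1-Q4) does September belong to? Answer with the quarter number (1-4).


Month: September (month 9)
Q1: January-March (months 1-3)
Q2: April-June (months 4-6)
Q3: July-September (months 7-9)
Q4: October-December (months 10-12)
Month 9 falls in Q3

3


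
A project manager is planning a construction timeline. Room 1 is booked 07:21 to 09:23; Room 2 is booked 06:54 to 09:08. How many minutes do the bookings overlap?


Interval A: [441, 563] minutes from midnight
Interval B: [414, 548] minutes from midnight
Overlap start = max(441, 414) = 441
Overlap end = min(563, 548) = 548
Overlap = 548 - 441 = 107 minutes

107


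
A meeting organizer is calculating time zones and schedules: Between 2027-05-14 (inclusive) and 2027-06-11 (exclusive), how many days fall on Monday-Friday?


Start: 2027-05-14 (Friday)
End (exclusive): 2027-06-11 (Friday)
Total calendar days: 28
Full weeks: 28 // 7 = 4 -> 20 weekdays
Remaining 0 days starting on Friday:
Total business days: 20 + 0 = 20

20


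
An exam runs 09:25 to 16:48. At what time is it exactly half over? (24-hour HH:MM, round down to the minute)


Start time: 09:25 = 565 minutes from midnight
End time: 16:48 = 1008 minutes from midnight
Sum: 565 + 1008 = 1573
Midpoint: 1573 / 2 = 786 minutes
Convert: 786 / 60 = 13 hours, 6 minutes
Result: 13:06

13:06


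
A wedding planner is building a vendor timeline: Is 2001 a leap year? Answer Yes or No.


Year: 2001
Divisible by 4? 2001 / 4 = 500.25 -> No
Not divisible by 4, so NOT a leap year

No


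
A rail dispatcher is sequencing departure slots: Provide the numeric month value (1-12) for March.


Calendar month order:
2. February
3. March <--
4. April
March is month number 3

3


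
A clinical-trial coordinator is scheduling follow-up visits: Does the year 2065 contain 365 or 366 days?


Year: 2065
Check leap year rules:
Divisible by 4? No
2065 is not a leap year
Days: 365

365


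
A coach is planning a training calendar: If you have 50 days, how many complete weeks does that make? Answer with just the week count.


Total days: 50
Days per week: 7
Division: 50 / 7 = 7 remainder 1
Complete weeks: 7
Remaining days: 1

7


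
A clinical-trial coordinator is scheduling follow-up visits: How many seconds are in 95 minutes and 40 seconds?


Minutes: 95
Extra seconds: 40
Seconds per minute: 60
Minutes to seconds: 95 x 60 = 5700
Total: 5700 + 40 = 5740

5740


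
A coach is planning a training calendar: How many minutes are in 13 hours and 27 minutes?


Hours: 13
Extra minutes: 27
Minutes per hour: 60
Hours to minutes: 13 x 60 = 780
Total: 780 + 27 = 807

807


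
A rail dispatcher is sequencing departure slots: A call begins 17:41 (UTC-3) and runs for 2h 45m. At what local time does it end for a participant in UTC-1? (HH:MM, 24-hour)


Start: 17:41 in UTC-3
Step 1 - add duration:
  minutes: 41 + 45 = 86 (carry 1h)
  hours: 17 + 2 + 1 = 20
  end in UTC-3: 20:26
Step 2 - convert UTC-3 -> UTC-1:
  offset difference: -1 - (-3) = 2 hours
  20 + (2) = 22 -> mod 24 = 22
Result: 22:26 in UTC-1

22:26


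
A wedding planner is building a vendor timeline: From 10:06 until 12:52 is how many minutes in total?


Start time: 10:06 = 606 minutes from midnight
End time: 12:52 = 772 minutes from midnight
Difference: 772 - 606 = 166 minutes
That is 2 hours and 46 minutes

166


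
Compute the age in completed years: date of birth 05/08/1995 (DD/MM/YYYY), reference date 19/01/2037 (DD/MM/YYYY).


Birth: 1995-08-05
Reference: 2037-01-19
Year difference: 2037 - 1995 = 42
Has birthday (08-05) occurred by 01-19? No
Birthday not yet reached this year -> subtract 1
Age in full years: 41

41


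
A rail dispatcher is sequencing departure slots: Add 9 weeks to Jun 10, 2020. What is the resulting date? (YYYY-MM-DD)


Start: 2020-06-10
Weeks to add: 9
Convert to days: 9 x 7 = 63 days
Add 63 days to 2020-06-10
Result: 2020-08-12

2020-08-12


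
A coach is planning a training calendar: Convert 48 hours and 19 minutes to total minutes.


Hours: 48
Extra minutes: 19
Minutes per hour: 60
Hours to minutes: 48 x 60 = 2880
Total: 2880 + 19 = 2899

2899


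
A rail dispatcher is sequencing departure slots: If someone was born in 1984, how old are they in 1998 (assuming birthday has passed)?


Birth year: 1984
Current year: 1998
Age = current year - birth year
Age = 1998 - 1984 = 14

14


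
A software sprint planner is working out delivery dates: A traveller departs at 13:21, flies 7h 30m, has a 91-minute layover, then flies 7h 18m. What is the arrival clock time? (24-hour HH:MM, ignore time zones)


Depart: 13:21
Leg 1: +450 min -> 20:51
Layover: +91 min -> 22:22
Leg 2: +438 min -> 05:40
Total travel: 979 minutes = 16h 19m
Arrival: 05:40

05:40


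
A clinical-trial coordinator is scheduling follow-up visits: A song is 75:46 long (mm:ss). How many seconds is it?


Minutes: 75
Extra seconds: 46
Seconds per minute: 60
Minutes to seconds: 75 x 60 = 4500
Total: 4500 + 46 = 4546

4546


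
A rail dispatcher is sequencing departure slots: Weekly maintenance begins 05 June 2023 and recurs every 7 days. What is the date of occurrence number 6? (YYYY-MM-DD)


First occurrence: 2023-06-05 (occurrence 1)
Each occurrence is 7 days after the previous.
Occurrence 6 is 5 weeks after the first.
5 weeks = 35 days
2023-06-05 + 35 days = 2023-07-10

2023-07-10


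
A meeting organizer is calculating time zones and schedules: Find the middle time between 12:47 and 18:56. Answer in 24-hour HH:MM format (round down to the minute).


Start time: 12:47 = 767 minutes from midnight
End time: 18:56 = 1136 minutes from midnight
Sum: 767 + 1136 = 1903
Midpoint: 1903 / 2 = 951 minutes
Convert: 951 / 60 = 15 hours, 51 minutes
Result: 15:51

15:51


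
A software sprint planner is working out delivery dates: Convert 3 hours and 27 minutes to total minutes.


Hours: 3
Minutes: 27
Convert hours to minutes: 3 x 60 = 180
Add remaining minutes: 180 + 27 = 207

207


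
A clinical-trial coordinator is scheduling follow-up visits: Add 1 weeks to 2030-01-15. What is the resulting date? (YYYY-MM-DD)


Start: 2030-01-15
Weeks to add: 1
Convert to days: 1 x 7 = 7 days
Add 7 days to 2030-01-15
Result: 2030-01-22

2030-01-22


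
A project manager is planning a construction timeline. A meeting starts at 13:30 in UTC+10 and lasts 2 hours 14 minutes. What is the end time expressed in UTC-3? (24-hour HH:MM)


Start: 13:30 in UTC+10
Step 1 - add duration:
  minutes: 30 + 14 = 44
  hours: 13 + 2 + 0 = 15
  end in UTC+10: 15:44
Step 2 - convert UTC+10 -> UTC-3:
  offset difference: -3 - (10) = -13 hours
  15 + (-13) = 2 -> mod 24 = 2
Result: 02:44 in UTC-3

02:44


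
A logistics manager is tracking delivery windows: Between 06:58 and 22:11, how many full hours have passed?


Start: 06:58
End: 22:11
Hour difference: 22 - 6 = 16 hours
Minute difference: 11 - 58 = -47 minutes
Total minutes: 913
Complete hours: 913 / 60 = 15 (remainder 13)

15


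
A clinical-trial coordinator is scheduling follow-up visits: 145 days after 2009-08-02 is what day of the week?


Start: 2009-08-02 (Sunday)
Step 1 - find target date: add 145 days
  2009-08-02 + 145 days = 2009-12-25
Step 2 - day of week:
  145 mod 7 = 5
  Sunday + 5 days -> Friday
Result: Friday (2009-12-25)

Friday


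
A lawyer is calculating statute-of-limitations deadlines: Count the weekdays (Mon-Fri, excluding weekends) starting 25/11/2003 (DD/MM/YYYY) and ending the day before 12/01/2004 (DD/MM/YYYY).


Start: 2003-11-25 (Tuesday)
End (exclusive): 2004-01-12 (Monday)
Total calendar days: 48
Full weeks: 48 // 7 = 6 -> 30 weekdays
Remaining 6 days starting on Tuesday:
  Tue(w), Wed(w), Thu(w), Fri(w), Sat(-), Sun(-) -> 4 weekdays
Total business days: 30 + 4 = 34

34


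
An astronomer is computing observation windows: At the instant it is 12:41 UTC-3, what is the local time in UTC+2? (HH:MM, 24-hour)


Local time: 12:41 at UTC-3 (offset -3h)
Target zone: UTC+2 (offset 2h)
Difference: 2 - (-3) = 5 hours
Calculation: 12 + (5) = 17
Result: 17:41

17:41


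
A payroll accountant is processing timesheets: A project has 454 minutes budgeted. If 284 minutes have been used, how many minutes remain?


Total budget: 454 minutes
Time used: 284 minutes
Remaining: 454 - 284 = 170 minutes
Percent used: 62.6%
Percent remaining: 37.4%

170


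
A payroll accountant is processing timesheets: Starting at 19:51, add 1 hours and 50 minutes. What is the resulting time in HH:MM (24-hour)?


Start time: 19:51
Adding: 1 hours 50 minutes
Minutes: 51 + 50 = 101
Minute overflow: 101 >= 60, so carry 1 hour, minutes = 41
Hours: 19 + 1 + 1 = 21
Result: 21:41

21:41


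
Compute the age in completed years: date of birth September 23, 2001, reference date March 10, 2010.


Birth: 2001-09-23
Reference: 2010-03-10
Year difference: 2010 - 2001 = 9
Has birthday (09-23) occurred by 03-10? No
Birthday not yet reached this year -> subtract 1
Age in full years: 8

8


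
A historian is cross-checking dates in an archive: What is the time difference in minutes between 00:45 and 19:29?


Start time: 00:45 = 45 minutes from midnight
End time: 19:29 = 1169 minutes from midnight
Difference: 1169 - 45 = 1124 minutes
That is 18 hours and 44 minutes

1124


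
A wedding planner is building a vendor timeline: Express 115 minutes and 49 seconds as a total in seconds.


Minutes: 115
Seconds: 49
Convert minutes to seconds: 115 x 60 = 6900
Add remaining seconds: 6900 + 49 = 6949

6949


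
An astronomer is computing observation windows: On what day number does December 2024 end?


Month: December
Year: 2024
December is a 31-day month
Total: 31 days

31


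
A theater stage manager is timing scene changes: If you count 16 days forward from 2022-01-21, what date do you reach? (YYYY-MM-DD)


Start: 2022-01-21
Adding 16 days
Days remaining in January: 10
After January: 6 days still to add
February 2022 has 28 days, need 6
Result: 2022-02-06

2022-02-06


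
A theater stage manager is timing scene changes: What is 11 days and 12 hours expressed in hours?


Days: 11
Extra hours: 12
Hours per day: 24
Days to hours: 11 x 24 = 264
Total: 264 + 12 = 276

276


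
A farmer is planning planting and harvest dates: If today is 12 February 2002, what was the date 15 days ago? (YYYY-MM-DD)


Start: 2002-02-12
Subtracting 15 days
Days already passed in February: 12
After going back through February: 3 more days to subtract
January 2002 has 31 days, need 3
Result: 2002-01-28

2002-01-28


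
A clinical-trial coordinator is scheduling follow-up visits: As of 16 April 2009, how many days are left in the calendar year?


Start: April 16, 2009
End: December 31, 2009
Days left in April: 14
May: 31
June: 30
July: 31
August: 31
... plus remaining months
Sum of remaining months: 245
Total: 14 + 245 = 259

259


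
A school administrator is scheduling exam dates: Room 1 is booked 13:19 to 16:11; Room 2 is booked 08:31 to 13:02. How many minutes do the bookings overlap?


Interval A: [799, 971] minutes from midnight
Interval B: [511, 782] minutes from midnight
Overlap start = max(799, 511) = 799
Overlap end = min(971, 782) = 782
End <= start, so the intervals do not overlap: 0 minutes

0


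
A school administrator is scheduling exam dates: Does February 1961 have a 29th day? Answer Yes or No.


Year: 1961
Divisible by 4? 1961 / 4 = 490.25 -> No
Not divisible by 4, so NOT a leap year

No


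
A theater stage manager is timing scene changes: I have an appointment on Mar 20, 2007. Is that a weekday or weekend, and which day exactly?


Date: 2007-03-20
January 1, 2007 is a Monday
Day of year: 79
Offset from Jan 1: 78 days
78 mod 7 = 1
Result: Tuesday

Tuesday


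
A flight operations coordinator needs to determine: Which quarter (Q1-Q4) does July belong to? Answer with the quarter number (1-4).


Month: July (month 7)
Q1: January-March (months 1-3)
Q2: April-June (months 4-6)
Q3: July-September (months 7-9)
Q4: October-December (months 10-12)
Month 7 falls in Q3

3


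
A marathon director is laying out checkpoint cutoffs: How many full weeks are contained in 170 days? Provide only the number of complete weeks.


Total days: 170
Days per week: 7
Division: 170 / 7 = 24 remainder 2
Complete weeks: 24
Remaining days: 2

24


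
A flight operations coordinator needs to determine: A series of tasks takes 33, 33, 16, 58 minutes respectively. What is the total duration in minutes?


Durations: 33, 33, 16, 58
Running sum: 33
+ 33 = 66
+ 16 = 82
+ 58 = 140
Total duration: 140 minutes
That is 2 hours and 20 minutes

140


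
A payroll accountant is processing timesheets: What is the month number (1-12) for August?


Calendar month order:
7. July
8. August <--
9. September
August is month number 8

8


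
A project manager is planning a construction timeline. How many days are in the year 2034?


Year: 2034
Check leap year rules:
Divisible by 4? No
2034 is not a leap year
Days: 365

365


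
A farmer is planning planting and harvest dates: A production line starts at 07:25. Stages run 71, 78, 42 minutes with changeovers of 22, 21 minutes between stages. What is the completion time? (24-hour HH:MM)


Start: 07:25 = 445 min from midnight
  after task 1 (71 min): 08:36
  after break (22 min): 08:58
  after task 2 (78 min): 10:16
  after break (21 min): 10:37
  after task 3 (42 min): 11:19
Total elapsed: 234 minutes
End time: 11:19

11:19


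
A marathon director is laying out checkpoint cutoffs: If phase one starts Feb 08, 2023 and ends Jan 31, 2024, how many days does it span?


Start date: 2023-02-08
End date: 2024-01-31
Feb 2023: +21 days
Mar 2023: +31 days
Apr 2023: +30 days
... (9 more months)
Total: 357 days

357


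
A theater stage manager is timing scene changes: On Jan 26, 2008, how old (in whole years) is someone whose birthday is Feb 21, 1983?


Birth: 1983-02-21
Reference: 2008-01-26
Year difference: 2008 - 1983 = 25
Has birthday (02-21) occurred by 01-26? No
Birthday not yet reached this year -> subtract 1
Age in full years: 24

24


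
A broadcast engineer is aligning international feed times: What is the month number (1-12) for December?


Calendar month order:
11. November
12. December <--
December is month number 12

12


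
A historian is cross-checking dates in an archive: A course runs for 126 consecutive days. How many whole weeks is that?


Total days: 126
Days per week: 7
Division: 126 / 7 = 18 remainder 0
Complete weeks: 18
Remaining days: 0

18


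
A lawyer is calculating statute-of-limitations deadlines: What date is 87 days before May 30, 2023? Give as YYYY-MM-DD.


Start: 2023-05-30
Subtracting 87 days
Days already passed in May: 30
After going back through May: 57 more days to subtract
April 2023: 30 days, 27 remaining
March 2023 has 31 days, need 27
Result: 2023-03-04

2023-03-04


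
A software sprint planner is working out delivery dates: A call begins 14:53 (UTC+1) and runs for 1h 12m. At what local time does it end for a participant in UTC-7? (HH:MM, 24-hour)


Start: 14:53 in UTC+1
Step 1 - add duration:
  minutes: 53 + 12 = 65 (carry 1h)
  hours: 14 + 1 + 1 = 16
  end in UTC+1: 16:05
Step 2 - convert UTC+1 -> UTC-7:
  offset difference: -7 - (1) = -8 hours
  16 + (-8) = 8 -> mod 24 = 8
Result: 08:05 in UTC-7

08:05


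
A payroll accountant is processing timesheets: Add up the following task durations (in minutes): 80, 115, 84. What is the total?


Durations: 80, 115, 84
Running sum: 80
+ 115 = 195
+ 84 = 279
Total duration: 279 minutes
That is 4 hours and 39 minutes

279


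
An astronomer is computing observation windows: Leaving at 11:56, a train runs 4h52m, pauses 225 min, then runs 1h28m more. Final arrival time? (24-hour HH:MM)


Depart: 11:56
Leg 1: +292 min -> 16:48
Layover: +225 min -> 20:33
Leg 2: +88 min -> 22:01
Total travel: 605 minutes = 10h 5m
Arrival: 22:01

22:01
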